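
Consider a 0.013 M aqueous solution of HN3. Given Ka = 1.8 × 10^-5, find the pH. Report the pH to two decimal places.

HN3 ⇌ N3- + H+
Ka = x²/(0.013 − x) = 1.8 × 10^-5
Neglecting x in the denominator: x = √(1.8 × 10^-5 × 0.013) = 4.84 × 10^-4 M
(x/C₀ = 3.7% < 5%, so the approximation holds.)
pH = −log(4.84 × 10^-4) = 3.32

pH = 3.32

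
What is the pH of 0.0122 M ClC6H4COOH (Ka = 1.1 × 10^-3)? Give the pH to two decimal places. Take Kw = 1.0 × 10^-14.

ClC6H4COOH ⇌ ClC6H4COO- + H+
Ka = x²/(0.0122 − x) = 1.1 × 10^-3
The 5% rule fails; solving x² + Ka·x − Ka·C₀ = 0 exactly:
x = [−0.0011 + √(0.0011² + 5.37e-05)]/2 = 3.15 × 10^-3 M
pH = −log(3.15 × 10^-3) = 2.50

pH = 2.50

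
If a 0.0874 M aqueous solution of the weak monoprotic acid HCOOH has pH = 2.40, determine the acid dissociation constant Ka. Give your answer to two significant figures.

Ka = 1.9 × 10^-4

[H+] = 10^(-2.40) = 3.98 × 10^-3 M
At equilibrium [HA] = 0.0874 − 3.98 × 10^-3 = 8.34 × 10^-2 M
Ka = [H+][A-]/[HA] = (3.98 × 10^-3)² / 8.34 × 10^-2 = 1.9 × 10^-4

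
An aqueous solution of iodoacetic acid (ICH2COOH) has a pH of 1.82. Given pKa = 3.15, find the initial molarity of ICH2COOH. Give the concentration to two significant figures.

[H+] = 10^(-1.82) = 1.51 × 10^-2 M = x
Ka = 10^(−3.15) = 7.08 × 10^-4
Ka = x²/(C₀ − x) ⇒ C₀ = x + x²/Ka
C₀ = 1.51 × 10^-2 + (1.51 × 10^-2)²/(7.08 × 10^-4) = 3.37 × 10^-1 M

C₀ = 3.4 × 10^-1 M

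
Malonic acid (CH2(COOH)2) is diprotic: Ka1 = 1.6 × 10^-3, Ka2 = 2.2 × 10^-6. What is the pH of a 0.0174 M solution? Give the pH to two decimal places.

Since Ka1 ≫ Ka2, the first ionization dominates [H+].
Ka1 = x²/(0.0174 − x) = 1.6 × 10^-3
Solving the quadratic: x = (−Ka1 + √(Ka1² + 4·Ka1·C₀))/2 = 4.54 × 10^-3 M
pH = −log(4.54 × 10^-3) = 2.34

pH = 2.34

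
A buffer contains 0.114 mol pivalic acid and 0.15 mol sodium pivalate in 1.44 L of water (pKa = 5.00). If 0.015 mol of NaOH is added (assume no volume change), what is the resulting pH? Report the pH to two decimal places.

pH = 5.22

OH- converts (CH3)3CCOOH to (CH3)3CCOO-: (CH3)3CCOOH → 0.099 mol, (CH3)3CCOO- → 0.165 mol.
Henderson–Hasselbalch with mole ratio 0.165/0.099: pH = 5.00 + (+0.222)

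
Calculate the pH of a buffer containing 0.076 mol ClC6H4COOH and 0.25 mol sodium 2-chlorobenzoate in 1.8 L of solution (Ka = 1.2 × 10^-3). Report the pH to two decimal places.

pH = 3.44

pKa = −log(1.2 × 10^-3) = 2.921
Using pH = pKa + log([base]/[acid]) with [base]/[acid] = 0.25/0.076:
pH = 2.921 + (+0.517) = 3.44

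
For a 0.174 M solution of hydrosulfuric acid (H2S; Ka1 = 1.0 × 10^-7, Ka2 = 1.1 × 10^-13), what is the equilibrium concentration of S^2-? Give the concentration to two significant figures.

First ionization gives [H+] ≈ [HS-] = 1.32 × 10^-4 M.
Second step: Ka2 = [H+][S^2-]/[HS-] ≈ [S^2-] (since [H+] ≈ [HS-]).
So [S^2-] ≈ Ka2.

1.1 × 10^-13 M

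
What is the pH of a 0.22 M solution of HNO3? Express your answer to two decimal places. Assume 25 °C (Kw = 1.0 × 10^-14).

HNO3 is a strong acid and dissociates completely, so [H+] = 0.22 M.
pH = -log(0.22) = 0.66

pH = 0.66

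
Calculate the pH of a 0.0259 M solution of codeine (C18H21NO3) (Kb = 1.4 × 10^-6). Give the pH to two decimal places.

C18H21NO3 + H2O ⇌ C18H22NO3+ + OH-
Kb = x²/(0.0259 − x) = 1.4 × 10^-6
Since Kb ≪ C₀, x ≈ √(Kb·C₀) = 1.90 × 10^-4 M.
(x/C₀ = 0.74% < 5%, so the approximation holds.)
pOH = 3.72, so pH = 14.00 − pOH = 10.28

pH = 10.28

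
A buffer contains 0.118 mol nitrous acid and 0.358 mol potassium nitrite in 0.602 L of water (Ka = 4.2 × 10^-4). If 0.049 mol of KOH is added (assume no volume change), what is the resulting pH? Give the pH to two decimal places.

pH = 4.15

After neutralization: n(HNO2) = 0.069 mol, n(NO2-) = 0.407 mol.
pKa = −log(4.2 × 10^-4) = 3.377
pH = pKa + log([A⁻]/[HA]) = 3.377 + log(0.407/0.069) = 3.377 +0.771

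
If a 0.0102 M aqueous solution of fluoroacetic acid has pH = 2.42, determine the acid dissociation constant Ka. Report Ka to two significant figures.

Ka = 2.3 × 10^-3

[H+] = 10^(-2.42) = 3.80 × 10^-3 M
At equilibrium [HA] = 0.0102 − 3.80 × 10^-3 = 6.40 × 10^-3 M
Ka = [H+][A-]/[HA] = (3.80 × 10^-3)² / 6.40 × 10^-3 = 2.3 × 10^-3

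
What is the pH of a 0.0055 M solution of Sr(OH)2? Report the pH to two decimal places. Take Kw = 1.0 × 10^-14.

pH = 12.04

Sr(OH)2 is a strong base (each formula unit releases 2 OH-); [OH-] = 0.011 M.
pOH = -log(0.011) = 1.96
pH = 14.00 - 1.96 = 12.04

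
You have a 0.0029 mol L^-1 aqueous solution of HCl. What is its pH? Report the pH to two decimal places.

HCl is a strong acid and dissociates completely, so [H+] = 0.0029 M.
pH = -log(0.0029) = 2.54

pH = 2.54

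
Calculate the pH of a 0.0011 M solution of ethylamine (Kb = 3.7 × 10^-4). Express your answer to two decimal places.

pH = 10.68

C2H5NH2 + H2O ⇌ C2H5NH3+ + OH-
From the ICE table, Kb = x²/(0.0011 − x) = 3.7 × 10^-4.
x is not negligible relative to C₀; solve x² + 0.00037·x − 4.07e-07 = 0.
x = [−0.00037 + √(0.00037² + 1.63e-06)]/2 = 4.79 × 10^-4 M
pOH = −log(4.79 × 10^-4) = 3.32; pH = 14.00 − 3.32 = 10.68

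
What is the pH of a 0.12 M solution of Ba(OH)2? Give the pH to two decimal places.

pH = 13.38

Ba(OH)2 is a strong base (each formula unit releases 2 OH-); [OH-] = 0.24 M.
pOH = -log(0.24) = 0.62
pH = 14.00 - 0.62 = 13.38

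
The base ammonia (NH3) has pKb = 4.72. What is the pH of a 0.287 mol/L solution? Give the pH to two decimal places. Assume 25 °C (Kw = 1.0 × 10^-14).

NH3 + H2O ⇌ NH4+ + OH-
Kb = 10^(−4.72) = 1.91 × 10^-5
Kb = [OH-]²/(0.287 − [OH-]) = 1.91 × 10^-5
Assume [OH-] ≪ 0.287: [OH-] ≈ √(1.91 × 10^-5 × 0.287) = 2.34 × 10^-3 M
Check: 0.82% ionized — well under 5%, approximation valid.
pOH = 2.63, so pH = 14.00 − pOH = 11.37

pH = 11.37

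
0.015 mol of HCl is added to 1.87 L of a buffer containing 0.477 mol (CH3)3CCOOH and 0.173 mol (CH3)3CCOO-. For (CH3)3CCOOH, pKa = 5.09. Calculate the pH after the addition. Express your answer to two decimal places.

Added H+ converts (CH3)3CCOO- to (CH3)3CCOOH: (CH3)3CCOOH → 0.492 mol, (CH3)3CCOO- → 0.158 mol.
pH = pKa + log(n_(CH3)3CCOO-/n_(CH3)3CCOOH) = 5.09 + log(0.158/0.492) = 5.09 + (-0.493)

pH = 4.60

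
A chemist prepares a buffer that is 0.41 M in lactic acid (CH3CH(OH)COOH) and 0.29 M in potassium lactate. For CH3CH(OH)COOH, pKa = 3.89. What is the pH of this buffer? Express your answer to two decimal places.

pH = 3.74

pH = pKa + log([A⁻]/[HA]) = 3.89 + log(0.29/0.41)
pH = 3.89 + (-0.150) = 3.74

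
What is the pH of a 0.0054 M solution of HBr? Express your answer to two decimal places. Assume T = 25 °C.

pH = 2.27

HBr is a strong acid and dissociates completely, so [H+] = 0.0054 M.
pH = -log(0.0054) = 2.27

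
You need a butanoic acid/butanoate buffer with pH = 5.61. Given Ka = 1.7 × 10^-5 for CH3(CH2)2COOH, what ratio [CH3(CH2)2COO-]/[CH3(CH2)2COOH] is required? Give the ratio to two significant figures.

pKa = -log(1.7 × 10^-5) = 4.770
pH = pKa + log(r) ⇒ log(r) = 5.61 − 4.770 = +0.840
r = [CH3(CH2)2COO-]/[CH3(CH2)2COOH] = 10^(+0.840) = 6.92

ratio = 6.9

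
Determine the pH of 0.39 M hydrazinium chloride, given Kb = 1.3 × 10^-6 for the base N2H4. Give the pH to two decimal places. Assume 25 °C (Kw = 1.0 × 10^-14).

pH = 4.26

N2H5+ is the conjugate acid of the weak base N2H4.
Ka = Kw/Kb = 1.0×10^-14 / 1.3 × 10^-6 = 7.69 × 10^-9
Ka = [H+]²/(0.39 − [H+]) = 7.69 × 10^-9
Since Ka ≪ C₀, [H+] ≈ √(Ka·C₀) = 5.48 × 10^-5 M.
pH = −log(5.48 × 10^-5) = 4.26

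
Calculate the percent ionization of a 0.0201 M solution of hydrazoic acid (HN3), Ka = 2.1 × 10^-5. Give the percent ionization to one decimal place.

3.2%

HN3 ⇌ N3- + H+; let x = [H+] at equilibrium.
x ≈ √(Ka·C₀) = √(2.1 × 10^-5 × 0.0201) = 6.50 × 10^-4 M
% ionization = x/C₀ × 100% = 6.50 × 10^-4/0.0201 × 100% = 3.2%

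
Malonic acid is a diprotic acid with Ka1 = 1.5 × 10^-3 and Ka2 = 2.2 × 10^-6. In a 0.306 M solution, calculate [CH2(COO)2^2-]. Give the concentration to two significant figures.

First ionization gives [H+] ≈ [CH2(COOH)COO-] = 2.07 × 10^-2 M.
Second step: Ka2 = [H+][CH2(COO)2^2-]/[CH2(COOH)COO-] ≈ [CH2(COO)2^2-] (since [H+] ≈ [CH2(COOH)COO-]).
So [CH2(COO)2^2-] ≈ Ka2.

2.2 × 10^-6 M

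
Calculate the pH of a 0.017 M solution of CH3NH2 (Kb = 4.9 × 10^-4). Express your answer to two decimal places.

CH3NH2 + H2O ⇌ CH3NH3+ + OH-
Let x = [OH-] at equilibrium. Kb = x²/(0.017 − x).
x is not negligible relative to C₀; solve x² + 0.00049·x − 8.33e-06 = 0.
x = [−0.00049 + √(0.00049² + 3.33e-05)]/2 = 2.65 × 10^-3 M
pOH = 2.58, so pH = 14.00 − pOH = 11.42

pH = 11.42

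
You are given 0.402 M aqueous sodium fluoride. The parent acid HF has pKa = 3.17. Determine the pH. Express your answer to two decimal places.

pH = 8.39

F- is the conjugate base of the weak acid HF.
Ka = 10^(−3.17) = 6.76 × 10^-4
Kb = Kw/Ka = 1.0×10^-14 / 6.76 × 10^-4 = 1.48 × 10^-11
Let x = [OH-] at equilibrium. Kb = x²/(0.402 − x).
Neglecting x in the denominator: x = √(1.48 × 10^-11 × 0.402) = 2.44 × 10^-6 M
(x/C₀ = 0.00061% < 5%, so the approximation holds.)
pOH = −log(2.44 × 10^-6) = 5.61; pH = 14.00 − 5.61 = 8.39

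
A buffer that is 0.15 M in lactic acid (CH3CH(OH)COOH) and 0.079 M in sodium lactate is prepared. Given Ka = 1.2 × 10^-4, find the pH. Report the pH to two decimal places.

pKa = −log(1.2 × 10^-4) = 3.921
Henderson–Hasselbalch: pH = pKa + log([CH3CH(OH)COO-]/[CH3CH(OH)COOH]) = 3.921 + log(0.079/0.15)
pH = 3.921 + (-0.278) = 3.64

pH = 3.64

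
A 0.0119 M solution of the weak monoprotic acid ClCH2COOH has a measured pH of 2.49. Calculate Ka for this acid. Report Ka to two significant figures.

[H+] = 10^(-2.49) = 3.24 × 10^-3 M
At equilibrium [HA] = 0.0119 − 3.24 × 10^-3 = 8.66 × 10^-3 M
Ka = [H+][A-]/[HA] = (3.24 × 10^-3)² / 8.66 × 10^-3 = 1.2 × 10^-3

Ka = 1.2 × 10^-3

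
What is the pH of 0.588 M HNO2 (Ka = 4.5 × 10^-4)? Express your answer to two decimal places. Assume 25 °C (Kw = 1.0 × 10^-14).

pH = 1.79

HNO2 ⇌ NO2- + H+
Let x = [H+] at equilibrium. Ka = x²/(0.588 − x).
Since Ka ≪ C₀, x ≈ √(Ka·C₀) = 1.63 × 10^-2 M.
pH = −log[H+] = −log(1.63 × 10^-2) = 1.79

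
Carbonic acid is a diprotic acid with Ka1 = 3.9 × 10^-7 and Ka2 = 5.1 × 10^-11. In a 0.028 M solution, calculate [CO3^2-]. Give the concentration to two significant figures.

First ionization gives [H+] ≈ [HCO3-] = 1.04 × 10^-4 M.
Second step: Ka2 = [H+][CO3^2-]/[HCO3-] ≈ [CO3^2-] (since [H+] ≈ [HCO3-]).
So [CO3^2-] ≈ Ka2.

5.1 × 10^-11 M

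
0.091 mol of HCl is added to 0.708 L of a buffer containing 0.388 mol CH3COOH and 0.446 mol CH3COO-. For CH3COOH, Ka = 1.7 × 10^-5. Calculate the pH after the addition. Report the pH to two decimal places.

pH = 4.64

After neutralization: n(CH3COOH) = 0.479 mol, n(CH3COO-) = 0.355 mol.
pKa = −log(1.7 × 10^-5) = 4.770
Henderson–Hasselbalch with mole ratio 0.355/0.479: pH = 4.770 + (-0.130)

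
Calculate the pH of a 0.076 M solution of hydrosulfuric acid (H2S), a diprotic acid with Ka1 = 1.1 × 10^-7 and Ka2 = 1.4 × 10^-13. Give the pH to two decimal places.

pH = 4.04

Ka1 ≫ Ka2, so treat the first dissociation as the only significant source of H+.
Ka1 = x²/(0.076 − x) = 1.1 × 10^-7
x ≈ √(1.1 × 10^-7 × 0.076) = 9.14 × 10^-5 M
pH = −log(9.14 × 10^-5) = 4.04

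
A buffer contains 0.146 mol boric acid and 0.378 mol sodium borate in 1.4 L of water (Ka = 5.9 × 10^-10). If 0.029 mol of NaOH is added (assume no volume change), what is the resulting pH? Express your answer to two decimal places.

After neutralization: n(B(OH)3) = 0.117 mol, n(B(OH)4-) = 0.407 mol.
pKa = −log(5.9 × 10^-10) = 9.229
pH = pKa + log(n_B(OH)4-/n_B(OH)3) = 9.229 + log(0.407/0.117) = 9.229 + (+0.541)

pH = 9.77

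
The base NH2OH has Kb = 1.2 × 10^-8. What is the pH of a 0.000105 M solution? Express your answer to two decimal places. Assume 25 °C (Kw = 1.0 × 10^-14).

NH2OH + H2O ⇌ NH3OH+ + OH-
Kb = x²/(0.000105 − x) = 1.2 × 10^-8
Assume x ≪ 0.000105: x ≈ √(1.2 × 10^-8 × 0.000105) = 1.12 × 10^-6 M
pOH = −log(1.12 × 10^-6) = 5.95; pH = 14.00 − 5.95 = 8.05

pH = 8.05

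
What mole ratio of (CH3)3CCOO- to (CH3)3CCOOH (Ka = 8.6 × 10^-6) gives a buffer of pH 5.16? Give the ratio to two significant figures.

pKa = -log(8.6 × 10^-6) = 5.066
pH = pKa + log(r) ⇒ log(r) = 5.16 − 5.066 = +0.094
r = [(CH3)3CCOO-]/[(CH3)3CCOOH] = 10^(+0.094) = 1.24

ratio = 1.2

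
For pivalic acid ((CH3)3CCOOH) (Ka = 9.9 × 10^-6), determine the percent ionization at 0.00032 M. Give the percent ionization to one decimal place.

16.1%

(CH3)3CCOOH ⇌ (CH3)3CCOO- + H+; let x = [H+] at equilibrium.
Solve x² + 9.9e-06x − 3.17e-09 = 0 → x = 5.16 × 10^-5 M
% ionization = x/C₀ × 100% = 5.16 × 10^-5/0.00032 × 100% = 16.1%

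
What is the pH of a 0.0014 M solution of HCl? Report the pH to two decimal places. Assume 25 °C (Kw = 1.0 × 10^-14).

HCl is a strong acid and dissociates completely, so [H+] = 0.0014 M.
pH = -log(0.0014) = 2.85

pH = 2.85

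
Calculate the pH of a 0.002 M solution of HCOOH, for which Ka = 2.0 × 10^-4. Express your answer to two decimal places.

HCOOH ⇌ HCOO- + H+
From the ICE table, Ka = [H+]²/(0.002 − [H+]) = 2.0 × 10^-4.
The 5% rule fails; solving [H+]² + Ka·[H+] − Ka·C₀ = 0 exactly:
[H+] = (−Ka + √(Ka² + 4·Ka·C₀))/2 = 5.40 × 10^-4 M
pH = −log(5.40 × 10^-4) = 3.27

pH = 3.27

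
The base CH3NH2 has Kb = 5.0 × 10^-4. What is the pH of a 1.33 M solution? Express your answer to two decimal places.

pH = 12.41

CH3NH2 + H2O ⇌ CH3NH3+ + OH-
From the ICE table, Kb = [OH-]²/(1.33 − [OH-]) = 5.0 × 10^-4.
Assume [OH-] ≪ 1.33: [OH-] ≈ √(5.0 × 10^-4 × 1.33) = 2.58 × 10^-2 M
pOH = −log(2.58 × 10^-2) = 1.59; pH = 14.00 − 1.59 = 12.41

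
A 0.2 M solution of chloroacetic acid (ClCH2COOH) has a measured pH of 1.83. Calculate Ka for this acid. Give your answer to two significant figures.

Ka = 1.2 × 10^-3

[H+] = 10^(-1.83) = 1.48 × 10^-2 M
At equilibrium [HA] = 0.2 − 1.48 × 10^-2 = 1.85 × 10^-1 M
Ka = [H+][A-]/[HA] = (1.48 × 10^-2)² / 1.85 × 10^-1 = 1.2 × 10^-3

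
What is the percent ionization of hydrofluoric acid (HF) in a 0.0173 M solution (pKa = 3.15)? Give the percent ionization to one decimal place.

18.3%

HF ⇌ F- + H+; let x = [H+] at equilibrium.
Ka = 10^(−3.15) = 7.08 × 10^-4
Ka = x²/(C₀ − x); solving the quadratic gives x = 3.16 × 10^-3 M.
Fraction ionized = 3.16 × 10^-3 / 0.0173 = 0.1827 → 18.3%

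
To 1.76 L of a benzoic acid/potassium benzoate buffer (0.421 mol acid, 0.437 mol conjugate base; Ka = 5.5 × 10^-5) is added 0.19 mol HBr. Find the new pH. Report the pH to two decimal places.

pH = 3.87

After neutralization: n(C6H5COOH) = 0.611 mol, n(C6H5COO-) = 0.247 mol.
pKa = −log(5.5 × 10^-5) = 4.260
Henderson–Hasselbalch with mole ratio 0.247/0.611: pH = 4.260 + (-0.393)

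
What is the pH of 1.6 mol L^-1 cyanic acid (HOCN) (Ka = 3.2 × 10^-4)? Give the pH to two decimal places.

HOCN ⇌ OCN- + H+
Ka = x²/(1.6 − x) = 3.2 × 10^-4
Since Ka ≪ C₀, x ≈ √(Ka·C₀) = 2.26 × 10^-2 M.
pH = −log[H+] = −log(2.26 × 10^-2) = 1.65

pH = 1.65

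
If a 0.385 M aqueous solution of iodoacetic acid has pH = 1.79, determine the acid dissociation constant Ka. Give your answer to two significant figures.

Ka = 7.1 × 10^-4

[H+] = 10^(-1.79) = 1.62 × 10^-2 M
At equilibrium [HA] = 0.385 − 1.62 × 10^-2 = 3.69 × 10^-1 M
Ka = [H+][A-]/[HA] = (1.62 × 10^-2)² / 3.69 × 10^-1 = 7.1 × 10^-4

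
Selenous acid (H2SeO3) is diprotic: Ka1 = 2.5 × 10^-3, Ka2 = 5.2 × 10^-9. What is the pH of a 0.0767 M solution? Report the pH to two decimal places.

pH = 1.90

Since Ka1 ≫ Ka2, the first ionization dominates [H+].
Ka1 = x²/(0.0767 − x) = 2.5 × 10^-3
Solving the quadratic: x = (−Ka1 + √(Ka1² + 4·Ka1·C₀))/2 = 1.27 × 10^-2 M
pH = −log(1.27 × 10^-2) = 1.90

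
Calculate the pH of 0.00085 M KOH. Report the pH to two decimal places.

pH = 10.93

KOH is a strong base; [OH-] = 0.00085 M.
pOH = -log(0.00085) = 3.07
pH = 14.00 - 3.07 = 10.93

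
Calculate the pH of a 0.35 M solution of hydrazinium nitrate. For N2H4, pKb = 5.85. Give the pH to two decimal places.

pH = 4.30

N2H5+ is the conjugate acid of the weak base N2H4.
Kb = 10^(−5.85) = 1.41 × 10^-6
Ka = Kw/Kb = 1.0×10^-14 / 1.41 × 10^-6 = 7.09 × 10^-9
Ka = x²/(0.35 − x) = 7.09 × 10^-9
Since Ka ≪ C₀, x ≈ √(Ka·C₀) = 4.98 × 10^-5 M.
(x/C₀ = 0.014% < 5%, so the approximation holds.)
pH = −log[H+] = −log(4.98 × 10^-5) = 4.30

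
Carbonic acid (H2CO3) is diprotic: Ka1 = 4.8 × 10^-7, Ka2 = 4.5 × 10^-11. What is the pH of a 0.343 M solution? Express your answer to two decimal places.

pH = 3.39

Ka1 ≫ Ka2, so treat the first dissociation as the only significant source of H+.
Ka1 = x²/(0.343 − x) = 4.8 × 10^-7
x ≈ √(4.8 × 10^-7 × 0.343) = 4.06 × 10^-4 M
pH = −log(4.06 × 10^-4) = 3.39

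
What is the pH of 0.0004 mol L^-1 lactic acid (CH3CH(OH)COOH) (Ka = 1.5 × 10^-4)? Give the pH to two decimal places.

CH3CH(OH)COOH ⇌ CH3CH(OH)COO- + H+
Ka = [H+]²/(0.0004 − [H+]) = 1.5 × 10^-4
The 5% rule fails; solving [H+]² + Ka·[H+] − Ka·C₀ = 0 exactly:
[H+] = (−Ka + √(Ka² + 4·Ka·C₀))/2 = 1.81 × 10^-4 M
pH = −log[H+] = −log(1.81 × 10^-4) = 3.74

pH = 3.74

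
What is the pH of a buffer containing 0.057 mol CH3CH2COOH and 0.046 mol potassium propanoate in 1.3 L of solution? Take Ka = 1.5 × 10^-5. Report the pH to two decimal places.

pKa = −log(1.5 × 10^-5) = 4.824
pH = pKa + log([A⁻]/[HA]) = 4.824 + log(0.046/0.057)
pH = 4.824 + (-0.093) = 4.73

pH = 4.73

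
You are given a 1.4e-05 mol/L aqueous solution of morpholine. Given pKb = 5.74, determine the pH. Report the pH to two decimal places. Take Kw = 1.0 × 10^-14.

C4H8ONH + H2O ⇌ C4H8ONH2+ + OH-
Kb = 10^(−5.74) = 1.82 × 10^-6
Kb = [OH-]²/(1.4e-05 − [OH-]) = 1.82 × 10^-6
[OH-] is not negligible relative to C₀; solve [OH-]² + 1.82e-06·[OH-] − 2.55e-11 = 0.
[OH-] = [−1.82e-06 + √(1.82e-06² + 1.02e-10)]/2 = 4.22 × 10^-6 M
pOH = 5.37, so pH = 14.00 − pOH = 8.63

pH = 8.63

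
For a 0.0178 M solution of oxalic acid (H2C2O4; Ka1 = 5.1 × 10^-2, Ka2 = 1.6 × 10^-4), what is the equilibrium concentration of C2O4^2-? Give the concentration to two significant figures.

First ionization gives [H+] ≈ [HC2O4-] = 1.40 × 10^-2 M.
Second step: Ka2 = [H+][C2O4^2-]/[HC2O4-] ≈ [C2O4^2-] (since [H+] ≈ [HC2O4-]).
So [C2O4^2-] ≈ Ka2.

1.6 × 10^-4 M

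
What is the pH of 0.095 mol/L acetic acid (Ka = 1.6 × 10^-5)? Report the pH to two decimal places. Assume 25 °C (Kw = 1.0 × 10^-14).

CH3COOH ⇌ CH3COO- + H+
From the ICE table, Ka = x²/(0.095 − x) = 1.6 × 10^-5.
Assume x ≪ 0.095: x ≈ √(1.6 × 10^-5 × 0.095) = 1.23 × 10^-3 M
Check: 1.3% ionized — well under 5%, approximation valid.
pH = −log[H+] = −log(1.23 × 10^-3) = 2.91

pH = 2.91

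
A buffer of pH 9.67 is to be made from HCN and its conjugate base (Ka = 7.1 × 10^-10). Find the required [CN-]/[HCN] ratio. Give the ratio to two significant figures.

pKa = -log(7.1 × 10^-10) = 9.149
pH = pKa + log(r) ⇒ log(r) = 9.67 − 9.149 = +0.521
r = [CN-]/[HCN] = 10^(+0.521) = 3.32

ratio = 3.3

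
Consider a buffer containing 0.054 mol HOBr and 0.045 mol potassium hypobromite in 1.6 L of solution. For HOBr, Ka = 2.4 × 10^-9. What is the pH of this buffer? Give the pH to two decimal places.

pH = 8.54

pKa = −log(2.4 × 10^-9) = 8.620
Henderson–Hasselbalch: pH = pKa + log([OBr-]/[HOBr]) = 8.620 + log(0.045/0.054)
pH = 8.620 + (-0.079) = 8.54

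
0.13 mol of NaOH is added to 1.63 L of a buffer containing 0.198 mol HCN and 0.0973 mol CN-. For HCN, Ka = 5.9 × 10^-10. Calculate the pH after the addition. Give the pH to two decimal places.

pH = 9.75

OH- converts HCN to CN-: HCN → 0.068 mol, CN- → 0.227 mol.
pKa = −log(5.9 × 10^-10) = 9.229
pH = pKa + log(n_CN-/n_HCN) = 9.229 + log(0.227/0.068) = 9.229 + (+0.524)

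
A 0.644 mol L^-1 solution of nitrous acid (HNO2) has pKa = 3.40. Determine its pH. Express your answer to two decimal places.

HNO2 ⇌ NO2- + H+
Ka = 10^(−3.40) = 3.98 × 10^-4
From the ICE table, Ka = [H+]²/(0.644 − [H+]) = 3.98 × 10^-4.
Neglecting [H+] in the denominator: [H+] = √(3.98 × 10^-4 × 0.644) = 1.60 × 10^-2 M
Check: 2.5% ionized — well under 5%, approximation valid.
pH = −log[H+] = −log(1.60 × 10^-2) = 1.80

pH = 1.80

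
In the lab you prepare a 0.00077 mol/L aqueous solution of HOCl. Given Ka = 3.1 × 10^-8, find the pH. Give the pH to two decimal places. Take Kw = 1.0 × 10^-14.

pH = 5.31

HOCl ⇌ OCl- + H+
Ka = [H+]²/(0.00077 − [H+]) = 3.1 × 10^-8
Assume [H+] ≪ 0.00077: [H+] ≈ √(3.1 × 10^-8 × 0.00077) = 4.89 × 10^-6 M
pH = −log[H+] = −log(4.89 × 10^-6) = 5.31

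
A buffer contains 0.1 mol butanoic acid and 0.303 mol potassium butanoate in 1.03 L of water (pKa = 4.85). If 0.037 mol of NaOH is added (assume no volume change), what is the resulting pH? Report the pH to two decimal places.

pH = 5.58

OH- converts CH3(CH2)2COOH to CH3(CH2)2COO-: CH3(CH2)2COOH → 0.063 mol, CH3(CH2)2COO- → 0.34 mol.
Henderson–Hasselbalch with mole ratio 0.34/0.063: pH = 4.85 + (+0.732)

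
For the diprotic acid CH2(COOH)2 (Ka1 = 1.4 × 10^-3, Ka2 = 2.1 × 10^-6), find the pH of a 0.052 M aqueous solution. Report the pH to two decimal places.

Ka1 ≫ Ka2, so treat the first dissociation as the only significant source of H+.
Ka1 = x²/(0.052 − x) = 1.4 × 10^-3
Solving the quadratic: x = (−Ka1 + √(Ka1² + 4·Ka1·C₀))/2 = 7.86 × 10^-3 M
pH = −log(7.86 × 10^-3) = 2.10

pH = 2.10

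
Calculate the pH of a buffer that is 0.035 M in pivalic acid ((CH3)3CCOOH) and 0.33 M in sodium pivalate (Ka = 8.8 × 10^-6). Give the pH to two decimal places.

pH = 6.03

pKa = −log(8.8 × 10^-6) = 5.056
Using pH = pKa + log([base]/[acid]) with [base]/[acid] = 0.33/0.035:
pH = 5.056 + (+0.974) = 6.03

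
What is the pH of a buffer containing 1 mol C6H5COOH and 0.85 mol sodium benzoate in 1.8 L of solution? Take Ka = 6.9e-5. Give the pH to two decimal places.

pKa = −log(6.9 × 10^-5) = 4.161
pH = pKa + log([A⁻]/[HA]) = 4.161 + log(0.85/1)
pH = 4.161 + (-0.071) = 4.09

pH = 4.09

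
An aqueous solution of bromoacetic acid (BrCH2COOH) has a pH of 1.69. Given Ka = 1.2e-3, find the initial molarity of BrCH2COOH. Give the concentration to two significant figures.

C₀ = 3.7 × 10^-1 M

[H+] = 10^(-1.69) = 2.04 × 10^-2 M = x
Ka = x²/(C₀ − x) ⇒ C₀ = x + x²/Ka
C₀ = 2.04 × 10^-2 + (2.04 × 10^-2)²/(1.2 × 10^-3) = 3.67 × 10^-1 M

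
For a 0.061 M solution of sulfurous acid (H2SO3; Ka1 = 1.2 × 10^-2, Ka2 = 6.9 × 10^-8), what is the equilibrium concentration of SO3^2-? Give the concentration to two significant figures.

6.9 × 10^-8 M

First ionization gives [H+] ≈ [HSO3-] = 2.17 × 10^-2 M.
Second step: Ka2 = [H+][SO3^2-]/[HSO3-] ≈ [SO3^2-] (since [H+] ≈ [HSO3-]).
So [SO3^2-] ≈ Ka2.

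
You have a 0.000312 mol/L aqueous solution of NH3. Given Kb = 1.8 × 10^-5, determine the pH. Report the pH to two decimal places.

NH3 + H2O ⇌ NH4+ + OH-
From the ICE table, Kb = [OH-]²/(0.000312 − [OH-]) = 1.8 × 10^-5.
The 5% rule fails; solving [OH-]² + Kb·[OH-] − Kb·C₀ = 0 exactly:
[OH-] = (−Kb + √(Kb² + 4·Kb·C₀))/2 = 6.65 × 10^-5 M
pOH = 4.18, so pH = 14.00 − pOH = 9.82

pH = 9.82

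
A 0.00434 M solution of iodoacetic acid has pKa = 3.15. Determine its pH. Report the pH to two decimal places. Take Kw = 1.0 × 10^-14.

pH = 2.84

ICH2COOH ⇌ ICH2COO- + H+
Ka = 10^(−3.15) = 7.08 × 10^-4
Let x = [H+] at equilibrium. Ka = x²/(0.00434 − x).
x is not negligible relative to C₀; solve x² + 0.000708·x − 3.07e-06 = 0.
x = (−Ka + √(Ka² + 4·Ka·C₀))/2 = 1.43 × 10^-3 M
pH = −log(1.43 × 10^-3) = 2.84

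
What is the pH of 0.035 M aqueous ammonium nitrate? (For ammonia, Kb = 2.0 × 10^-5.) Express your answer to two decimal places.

NH4+ is the conjugate acid of the weak base NH3.
Ka = Kw/Kb = 1.0×10^-14 / 2.0 × 10^-5 = 5.00 × 10^-10
Ka = x²/(0.035 − x) = 5.00 × 10^-10
Assume x ≪ 0.035: x ≈ √(5.00 × 10^-10 × 0.035) = 4.18 × 10^-6 M
(x/C₀ = 0.012% < 5%, so the approximation holds.)
pH = −log(4.18 × 10^-6) = 5.38

pH = 5.38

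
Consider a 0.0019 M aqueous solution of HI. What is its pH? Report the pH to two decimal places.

HI is a strong acid and dissociates completely, so [H+] = 0.0019 M.
pH = -log(0.0019) = 2.72

pH = 2.72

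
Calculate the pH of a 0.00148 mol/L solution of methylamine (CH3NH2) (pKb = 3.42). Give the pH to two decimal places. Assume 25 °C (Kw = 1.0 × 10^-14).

CH3NH2 + H2O ⇌ CH3NH3+ + OH-
Kb = 10^(−3.42) = 3.80 × 10^-4
Let x = [OH-] at equilibrium. Kb = x²/(0.00148 − x).
Here C₀/Kb ≈ 3.89, so the small-x approximation fails. Use the quadratic:
x = (−Kb + √(Kb² + 4·Kb·C₀))/2 = 5.84 × 10^-4 M
pOH = 3.23, so pH = 14.00 − pOH = 10.77

pH = 10.77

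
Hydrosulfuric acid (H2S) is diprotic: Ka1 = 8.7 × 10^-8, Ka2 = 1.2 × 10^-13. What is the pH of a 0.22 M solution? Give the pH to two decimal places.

pH = 3.86

Since Ka1 ≫ Ka2, the first ionization dominates [H+].
Ka1 = x²/(0.22 − x) = 8.7 × 10^-8
x ≈ √(8.7 × 10^-8 × 0.22) = 1.38 × 10^-4 M
pH = −log(1.38 × 10^-4) = 3.86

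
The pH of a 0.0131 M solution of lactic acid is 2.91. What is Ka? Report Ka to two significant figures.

[H+] = 10^(-2.91) = 1.23 × 10^-3 M
At equilibrium [HA] = 0.0131 − 1.23 × 10^-3 = 1.19 × 10^-2 M
Ka = [H+][A-]/[HA] = (1.23 × 10^-3)² / 1.19 × 10^-2 = 1.3 × 10^-4

Ka = 1.3 × 10^-4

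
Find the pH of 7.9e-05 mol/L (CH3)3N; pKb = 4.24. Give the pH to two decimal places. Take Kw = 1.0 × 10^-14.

pH = 9.65

(CH3)3N + H2O ⇌ (CH3)3NH+ + OH-
Kb = 10^(−4.24) = 5.75 × 10^-5
From the ICE table, Kb = [OH-]²/(7.9e-05 − [OH-]) = 5.75 × 10^-5.
Here C₀/Kb ≈ 1.37, so the small-[OH-] approximation fails. Use the quadratic:
[OH-] = [−5.75e-05 + √(5.75e-05² + 1.82e-08)]/2 = 4.45 × 10^-5 M
pOH = 4.35, so pH = 14.00 − pOH = 9.65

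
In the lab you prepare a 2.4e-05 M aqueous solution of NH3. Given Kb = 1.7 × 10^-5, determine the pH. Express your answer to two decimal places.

NH3 + H2O ⇌ NH4+ + OH-
Kb = x²/(2.4e-05 − x) = 1.7 × 10^-5
Here C₀/Kb ≈ 1.41, so the small-x approximation fails. Use the quadratic:
x = (−Kb + √(Kb² + 4·Kb·C₀))/2 = 1.34 × 10^-5 M
pOH = 4.87, so pH = 14.00 − pOH = 9.13

pH = 9.13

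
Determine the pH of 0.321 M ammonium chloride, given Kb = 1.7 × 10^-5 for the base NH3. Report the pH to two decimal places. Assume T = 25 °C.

NH4+ is the conjugate acid of the weak base NH3.
Ka = Kw/Kb = 1.0×10^-14 / 1.7 × 10^-5 = 5.88 × 10^-10
From the ICE table, Ka = [H+]²/(0.321 − [H+]) = 5.88 × 10^-10.
Since Ka ≪ C₀, [H+] ≈ √(Ka·C₀) = 1.37 × 10^-5 M.
pH = −log[H+] = −log(1.37 × 10^-5) = 4.86

pH = 4.86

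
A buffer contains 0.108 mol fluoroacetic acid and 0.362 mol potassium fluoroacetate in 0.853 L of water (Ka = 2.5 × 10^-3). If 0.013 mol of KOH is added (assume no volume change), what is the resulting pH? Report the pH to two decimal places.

pH = 3.20

After neutralization: n(FCH2COOH) = 0.095 mol, n(FCH2COO-) = 0.375 mol.
pKa = −log(2.5 × 10^-3) = 2.602
pH = pKa + log([A⁻]/[HA]) = 2.602 + log(0.375/0.095) = 2.602 +0.596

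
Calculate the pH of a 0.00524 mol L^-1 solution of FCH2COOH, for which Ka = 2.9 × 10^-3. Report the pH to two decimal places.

pH = 2.57

FCH2COOH ⇌ FCH2COO- + H+
Ka = [H+]²/(0.00524 − [H+]) = 2.9 × 10^-3
[H+] is not negligible relative to C₀; solve [H+]² + 0.0029·[H+] − 1.52e-05 = 0.
[H+] = (−Ka + √(Ka² + 4·Ka·C₀))/2 = 2.71 × 10^-3 M
pH = −log(2.71 × 10^-3) = 2.57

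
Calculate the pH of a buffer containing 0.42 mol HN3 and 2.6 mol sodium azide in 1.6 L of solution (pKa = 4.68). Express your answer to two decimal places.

pH = pKa + log([A⁻]/[HA]) = 4.68 + log(2.6/0.42)
pH = 4.68 + (+0.792) = 5.47

pH = 5.47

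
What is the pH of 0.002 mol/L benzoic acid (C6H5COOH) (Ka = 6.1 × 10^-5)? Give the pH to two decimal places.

pH = 3.49

C6H5COOH ⇌ C6H5COO- + H+
Ka = x²/(0.002 − x) = 6.1 × 10^-5
x is not negligible relative to C₀; solve x² + 6.1e-05·x − 1.22e-07 = 0.
x = [−6.1e-05 + √(6.1e-05² + 4.88e-07)]/2 = 3.20 × 10^-4 M
pH = −log[H+] = −log(3.20 × 10^-4) = 3.49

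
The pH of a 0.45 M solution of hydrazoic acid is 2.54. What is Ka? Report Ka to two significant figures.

Ka = 1.9 × 10^-5

[H+] = 10^(-2.54) = 2.88 × 10^-3 M
At equilibrium [HA] = 0.45 − 2.88 × 10^-3 = 4.47 × 10^-1 M
Ka = [H+][A-]/[HA] = (2.88 × 10^-3)² / 4.47 × 10^-1 = 1.9 × 10^-5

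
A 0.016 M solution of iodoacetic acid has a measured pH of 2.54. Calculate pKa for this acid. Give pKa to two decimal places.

pKa = 3.20

[H+] = 10^(-2.54) = 2.88 × 10^-3 M
At equilibrium [HA] = 0.016 − 2.88 × 10^-3 = 1.31 × 10^-2 M
Ka = [H+][A-]/[HA] = (2.88 × 10^-3)² / 1.31 × 10^-2 = 6.33 × 10^-4
pKa = -log(6.33 × 10^-4) = 3.20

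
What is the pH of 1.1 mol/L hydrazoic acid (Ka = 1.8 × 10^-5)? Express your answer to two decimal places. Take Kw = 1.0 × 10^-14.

pH = 2.35

HN3 ⇌ N3- + H+
From the ICE table, Ka = x²/(1.1 − x) = 1.8 × 10^-5.
Neglecting x in the denominator: x = √(1.8 × 10^-5 × 1.1) = 4.45 × 10^-3 M
(x/C₀ = 0.4% < 5%, so the approximation holds.)
pH = −log[H+] = −log(4.45 × 10^-3) = 2.35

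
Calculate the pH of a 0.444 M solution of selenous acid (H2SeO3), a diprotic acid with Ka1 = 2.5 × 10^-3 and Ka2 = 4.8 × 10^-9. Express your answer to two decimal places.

pH = 1.49

Since Ka1 ≫ Ka2, the first ionization dominates [H+].
Ka1 = x²/(0.444 − x) = 2.5 × 10^-3
Solving the quadratic: x = (−Ka1 + √(Ka1² + 4·Ka1·C₀))/2 = 3.21 × 10^-2 M
pH = −log(3.21 × 10^-2) = 1.49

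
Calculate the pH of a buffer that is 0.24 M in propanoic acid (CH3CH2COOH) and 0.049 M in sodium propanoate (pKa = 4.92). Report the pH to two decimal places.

pH = 4.23

pH = pKa + log([A⁻]/[HA]) = 4.92 + log(0.049/0.24)
pH = 4.92 + (-0.690) = 4.23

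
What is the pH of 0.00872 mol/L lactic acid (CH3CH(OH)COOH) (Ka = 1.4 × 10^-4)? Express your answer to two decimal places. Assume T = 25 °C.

pH = 2.98

CH3CH(OH)COOH ⇌ CH3CH(OH)COO- + H+
Ka = [H+]²/(0.00872 − [H+]) = 1.4 × 10^-4
Here C₀/Ka ≈ 62.3, so the small-[H+] approximation fails. Use the quadratic:
[H+] = [−0.00014 + √(0.00014² + 4.88e-06)]/2 = 1.04 × 10^-3 M
pH = −log[H+] = −log(1.04 × 10^-3) = 2.98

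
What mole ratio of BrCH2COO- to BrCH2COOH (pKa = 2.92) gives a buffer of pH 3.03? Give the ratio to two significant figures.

pH = pKa + log(r) ⇒ log(r) = 3.03 − 2.92 = +0.11
r = [BrCH2COO-]/[BrCH2COOH] = 10^(+0.11) = 1.29

ratio = 1.3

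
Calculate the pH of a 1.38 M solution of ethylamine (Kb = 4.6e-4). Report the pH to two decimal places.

pH = 12.40

C2H5NH2 + H2O ⇌ C2H5NH3+ + OH-
From the ICE table, Kb = [OH-]²/(1.38 − [OH-]) = 4.6 × 10^-4.
Assume [OH-] ≪ 1.38: [OH-] ≈ √(4.6 × 10^-4 × 1.38) = 2.52 × 10^-2 M
pOH = 1.60, so pH = 14.00 − pOH = 12.40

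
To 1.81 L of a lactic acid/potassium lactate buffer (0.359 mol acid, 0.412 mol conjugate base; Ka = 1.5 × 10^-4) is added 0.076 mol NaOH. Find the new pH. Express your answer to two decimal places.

OH- converts CH3CH(OH)COOH to CH3CH(OH)COO-: CH3CH(OH)COOH → 0.283 mol, CH3CH(OH)COO- → 0.488 mol.
pKa = −log(1.5 × 10^-4) = 3.824
Henderson–Hasselbalch with mole ratio 0.488/0.283: pH = 3.824 + (+0.237)

pH = 4.06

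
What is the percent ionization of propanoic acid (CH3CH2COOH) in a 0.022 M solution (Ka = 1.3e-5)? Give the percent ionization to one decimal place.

2.4%

CH3CH2COOH ⇌ CH3CH2COO- + H+; let x = [H+] at equilibrium.
x ≈ √(Ka·C₀) = √(1.3 × 10^-5 × 0.022) = 5.35 × 10^-4 M
% ionization = x/C₀ × 100% = 5.35 × 10^-4/0.022 × 100% = 2.4%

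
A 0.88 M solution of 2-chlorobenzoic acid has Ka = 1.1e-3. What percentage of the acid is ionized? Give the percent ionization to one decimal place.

3.5%

ClC6H4COOH ⇌ ClC6H4COO- + H+; let x = [H+] at equilibrium.
x ≈ √(Ka·C₀) = √(1.1 × 10^-3 × 0.88) = 3.11 × 10^-2 M
Fraction ionized = 3.11 × 10^-2 / 0.88 = 0.0353 → 3.5%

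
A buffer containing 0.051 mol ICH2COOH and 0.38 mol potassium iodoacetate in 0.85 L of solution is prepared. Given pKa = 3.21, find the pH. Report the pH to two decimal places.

pH = 4.08

Using pH = pKa + log([base]/[acid]) with [base]/[acid] = 0.38/0.051:
pH = 3.21 + (+0.872) = 4.08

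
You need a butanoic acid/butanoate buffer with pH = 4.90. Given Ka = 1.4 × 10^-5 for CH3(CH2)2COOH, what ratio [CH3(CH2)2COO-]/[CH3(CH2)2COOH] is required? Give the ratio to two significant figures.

ratio = 1.1

pKa = -log(1.4 × 10^-5) = 4.854
pH = pKa + log(r) ⇒ log(r) = 4.90 − 4.854 = +0.046
r = [CH3(CH2)2COO-]/[CH3(CH2)2COOH] = 10^(+0.046) = 1.11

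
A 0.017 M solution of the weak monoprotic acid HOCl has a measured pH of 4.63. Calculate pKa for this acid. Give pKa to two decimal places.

pKa = 7.49

[H+] = 10^(-4.63) = 2.34 × 10^-5 M
At equilibrium [HA] = 0.017 − 2.34 × 10^-5 = 1.70 × 10^-2 M
Ka = [H+][A-]/[HA] = (2.34 × 10^-5)² / 1.70 × 10^-2 = 3.22 × 10^-8
pKa = -log(3.22 × 10^-8) = 7.49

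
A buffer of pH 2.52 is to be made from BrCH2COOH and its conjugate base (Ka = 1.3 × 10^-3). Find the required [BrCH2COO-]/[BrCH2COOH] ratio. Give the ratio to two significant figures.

ratio = 0.43

pKa = -log(1.3 × 10^-3) = 2.886
pH = pKa + log(r) ⇒ log(r) = 2.52 − 2.886 = -0.366
r = [BrCH2COO-]/[BrCH2COOH] = 10^(-0.366) = 0.431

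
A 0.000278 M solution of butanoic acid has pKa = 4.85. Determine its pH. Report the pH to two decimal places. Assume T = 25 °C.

CH3(CH2)2COOH ⇌ CH3(CH2)2COO- + H+
Ka = 10^(−4.85) = 1.41 × 10^-5
Ka = [H+]²/(0.000278 − [H+]) = 1.41 × 10^-5
Here C₀/Ka ≈ 19.7, so the small-[H+] approximation fails. Use the quadratic:
[H+] = (−Ka + √(Ka² + 4·Ka·C₀))/2 = 5.60 × 10^-5 M
pH = −log[H+] = −log(5.60 × 10^-5) = 4.25

pH = 4.25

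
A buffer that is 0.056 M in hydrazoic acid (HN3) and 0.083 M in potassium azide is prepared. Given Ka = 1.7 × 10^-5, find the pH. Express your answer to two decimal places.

pKa = −log(1.7 × 10^-5) = 4.770
pH = pKa + log([A⁻]/[HA]) = 4.770 + log(0.083/0.056)
pH = 4.770 + (+0.171) = 4.94

pH = 4.94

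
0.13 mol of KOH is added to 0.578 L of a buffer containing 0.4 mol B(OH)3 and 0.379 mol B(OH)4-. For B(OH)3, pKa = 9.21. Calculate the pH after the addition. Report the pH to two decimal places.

pH = 9.49

OH- converts B(OH)3 to B(OH)4-: B(OH)3 → 0.27 mol, B(OH)4- → 0.509 mol.
pH = pKa + log([A⁻]/[HA]) = 9.21 + log(0.509/0.27) = 9.21 +0.275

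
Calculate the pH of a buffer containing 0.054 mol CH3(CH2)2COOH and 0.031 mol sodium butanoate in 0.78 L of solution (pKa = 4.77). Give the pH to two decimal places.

Using pH = pKa + log([base]/[acid]) with [base]/[acid] = 0.031/0.054:
pH = 4.77 + (-0.241) = 4.53

pH = 4.53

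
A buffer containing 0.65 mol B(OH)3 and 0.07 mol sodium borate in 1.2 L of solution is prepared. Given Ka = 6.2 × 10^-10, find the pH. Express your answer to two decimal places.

pH = 8.24

pKa = −log(6.2 × 10^-10) = 9.208
Using pH = pKa + log([base]/[acid]) with [base]/[acid] = 0.07/0.65:
pH = 9.208 + (-0.968) = 8.24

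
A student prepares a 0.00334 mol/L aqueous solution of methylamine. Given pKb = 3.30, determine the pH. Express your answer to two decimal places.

CH3NH2 + H2O ⇌ CH3NH3+ + OH-
Kb = 10^(−3.30) = 5.01 × 10^-4
From the ICE table, Kb = x²/(0.00334 − x) = 5.01 × 10^-4.
The 5% rule fails; solving x² + Kb·x − Kb·C₀ = 0 exactly:
x = [−0.000501 + √(0.000501² + 6.69e-06)]/2 = 1.07 × 10^-3 M
pOH = 2.97, so pH = 14.00 − pOH = 11.03

pH = 11.03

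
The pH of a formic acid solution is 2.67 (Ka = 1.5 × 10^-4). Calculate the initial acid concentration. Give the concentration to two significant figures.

[H+] = 10^(-2.67) = 2.14 × 10^-3 M = x
Ka = x²/(C₀ − x) ⇒ C₀ = x + x²/Ka
C₀ = 2.14 × 10^-3 + (2.14 × 10^-3)²/(1.5 × 10^-4) = 3.27 × 10^-2 M

C₀ = 3.3 × 10^-2 M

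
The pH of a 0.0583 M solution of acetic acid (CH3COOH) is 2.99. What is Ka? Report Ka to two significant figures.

[H+] = 10^(-2.99) = 1.02 × 10^-3 M
At equilibrium [HA] = 0.0583 − 1.02 × 10^-3 = 5.73 × 10^-2 M
Ka = [H+][A-]/[HA] = (1.02 × 10^-3)² / 5.73 × 10^-2 = 1.8 × 10^-5

Ka = 1.8 × 10^-5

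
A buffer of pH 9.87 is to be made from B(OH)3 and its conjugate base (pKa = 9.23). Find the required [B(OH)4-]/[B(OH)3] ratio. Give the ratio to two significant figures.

pH = pKa + log(r) ⇒ log(r) = 9.87 − 9.23 = +0.64
r = [B(OH)4-]/[B(OH)3] = 10^(+0.64) = 4.37

ratio = 4.4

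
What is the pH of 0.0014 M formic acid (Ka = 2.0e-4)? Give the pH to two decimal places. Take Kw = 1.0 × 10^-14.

HCOOH ⇌ HCOO- + H+
From the ICE table, Ka = x²/(0.0014 − x) = 2.0 × 10^-4.
Here C₀/Ka ≈ 7, so the small-x approximation fails. Use the quadratic:
x = [−0.0002 + √(0.0002² + 1.12e-06)]/2 = 4.39 × 10^-4 M
pH = −log[H+] = −log(4.39 × 10^-4) = 3.36

pH = 3.36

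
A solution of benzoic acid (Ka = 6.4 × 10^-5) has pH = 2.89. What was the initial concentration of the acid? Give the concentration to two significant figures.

C₀ = 2.7 × 10^-2 M

[H+] = 10^(-2.89) = 1.29 × 10^-3 M = x
Ka = x²/(C₀ − x) ⇒ C₀ = x + x²/Ka
C₀ = 1.29 × 10^-3 + (1.29 × 10^-3)²/(6.4 × 10^-5) = 2.73 × 10^-2 M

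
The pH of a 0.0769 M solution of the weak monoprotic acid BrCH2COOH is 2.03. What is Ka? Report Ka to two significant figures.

[H+] = 10^(-2.03) = 9.33 × 10^-3 M
At equilibrium [HA] = 0.0769 − 9.33 × 10^-3 = 6.76 × 10^-2 M
Ka = [H+][A-]/[HA] = (9.33 × 10^-3)² / 6.76 × 10^-2 = 1.3 × 10^-3

Ka = 1.3 × 10^-3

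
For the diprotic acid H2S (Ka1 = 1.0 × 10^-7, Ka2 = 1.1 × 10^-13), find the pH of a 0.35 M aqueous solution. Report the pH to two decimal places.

pH = 3.73

Since Ka1 ≫ Ka2, the first ionization dominates [H+].
Ka1 = x²/(0.35 − x) = 1.0 × 10^-7
x ≈ √(1.0 × 10^-7 × 0.35) = 1.87 × 10^-4 M
pH = −log(1.87 × 10^-4) = 3.73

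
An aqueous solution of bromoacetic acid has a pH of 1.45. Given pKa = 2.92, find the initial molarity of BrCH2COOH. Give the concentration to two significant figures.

C₀ = 1.1 M

[H+] = 10^(-1.45) = 3.55 × 10^-2 M = x
Ka = 10^(−2.92) = 1.20 × 10^-3
Ka = x²/(C₀ − x) ⇒ C₀ = x + x²/Ka
C₀ = 3.55 × 10^-2 + (3.55 × 10^-2)²/(1.20 × 10^-3) = 1.09 M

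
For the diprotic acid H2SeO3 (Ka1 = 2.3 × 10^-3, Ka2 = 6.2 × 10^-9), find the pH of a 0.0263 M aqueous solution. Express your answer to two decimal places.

pH = 2.17

Since Ka1 ≫ Ka2, the first ionization dominates [H+].
Ka1 = x²/(0.0263 − x) = 2.3 × 10^-3
Solving the quadratic: x = (−Ka1 + √(Ka1² + 4·Ka1·C₀))/2 = 6.71 × 10^-3 M
pH = −log(6.71 × 10^-3) = 2.17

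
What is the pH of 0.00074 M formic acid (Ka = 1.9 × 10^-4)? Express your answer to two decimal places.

HCOOH ⇌ HCOO- + H+
Ka = x²/(0.00074 − x) = 1.9 × 10^-4
The 5% rule fails; solving x² + Ka·x − Ka·C₀ = 0 exactly:
x = [−0.00019 + √(0.00019² + 5.62e-07)]/2 = 2.92 × 10^-4 M
pH = −log[H+] = −log(2.92 × 10^-4) = 3.53

pH = 3.53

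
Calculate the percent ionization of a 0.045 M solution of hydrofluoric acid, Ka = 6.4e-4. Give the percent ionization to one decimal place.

11.2%

HF ⇌ F- + H+; let x = [H+] at equilibrium.
Ka = x²/(C₀ − x); solving the quadratic gives x = 5.06 × 10^-3 M.
Fraction ionized = 5.06 × 10^-3 / 0.045 = 0.1124 → 11.2%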